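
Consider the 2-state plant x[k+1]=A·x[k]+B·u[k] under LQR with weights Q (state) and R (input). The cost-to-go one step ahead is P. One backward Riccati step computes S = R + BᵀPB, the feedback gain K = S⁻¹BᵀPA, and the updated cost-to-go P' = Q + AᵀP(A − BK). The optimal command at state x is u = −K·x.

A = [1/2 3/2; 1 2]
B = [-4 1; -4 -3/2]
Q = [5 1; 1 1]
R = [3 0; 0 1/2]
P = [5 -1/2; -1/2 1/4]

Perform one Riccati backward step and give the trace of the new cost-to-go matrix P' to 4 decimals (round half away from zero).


6.5281

BᵀP = [-18.0000 1.0000; 5.7500 -0.8750]
S = R + BᵀPB = [3 0; 0 1/2] + [68.0000 -19.5000; -19.5000 7.0625] = [71.0000 -19.5000; -19.5000 7.5625]
BᵀPA = [-8.0000 -25.0000; 2.0000 6.8750]
K = S⁻¹·BᵀPA = [-0.1372 -0.3510; -0.0893 0.0040]
A−BK = [0.0405 0.0919; 0.3171 0.6019]
AᵀP(A−BK) = [0.0810 0.1839; 0.1839 0.4471]
P' = Q + AᵀP(A−BK) = [5.0810 1.1839; 1.1839 1.4471]
tr(P') = 6.5281


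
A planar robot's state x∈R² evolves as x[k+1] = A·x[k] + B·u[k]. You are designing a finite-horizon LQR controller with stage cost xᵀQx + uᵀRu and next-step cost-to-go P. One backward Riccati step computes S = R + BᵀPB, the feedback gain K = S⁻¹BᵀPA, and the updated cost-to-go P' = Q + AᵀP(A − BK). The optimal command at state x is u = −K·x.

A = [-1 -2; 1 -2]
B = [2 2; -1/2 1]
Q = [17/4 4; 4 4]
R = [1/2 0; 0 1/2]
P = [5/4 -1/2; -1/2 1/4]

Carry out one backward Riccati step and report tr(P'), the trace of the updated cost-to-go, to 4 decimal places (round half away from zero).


BᵀP = [2.7500 -1.1250; 2.0000 -0.7500]
S = R + BᵀPB = [1/2 0; 0 1/2] + [6.0625 4.3750; 4.3750 3.2500] = [6.5625 4.3750; 4.3750 3.7500]
BᵀPA = [-3.8750 -3.2500; -2.7500 -2.5000]
K = S⁻¹·BᵀPA = [-0.4571 -0.2286; -0.2000 -0.4000]
A−BK = [0.3143 -0.7429; 0.9714 -1.7143]
AᵀP(A−BK) = [0.1786 0.0143; 0.0143 0.2571]
P' = Q + AᵀP(A−BK) = [4.4286 4.0143; 4.0143 4.2571]
tr(P') = 8.6857

8.6857


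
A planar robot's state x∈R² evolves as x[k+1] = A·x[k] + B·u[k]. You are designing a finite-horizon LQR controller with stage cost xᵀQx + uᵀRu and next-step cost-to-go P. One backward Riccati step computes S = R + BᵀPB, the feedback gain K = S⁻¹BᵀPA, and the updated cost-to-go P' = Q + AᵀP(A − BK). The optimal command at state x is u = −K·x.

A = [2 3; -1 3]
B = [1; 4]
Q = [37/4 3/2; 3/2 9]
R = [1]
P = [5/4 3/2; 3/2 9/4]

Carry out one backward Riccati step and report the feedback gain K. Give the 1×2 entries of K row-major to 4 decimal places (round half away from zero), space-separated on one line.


BᵀP = [7.2500 10.5000]
S = R + BᵀPB = [1] + [49.2500] = [50.2500]
BᵀPA = [4.0000 53.2500]
K = S⁻¹·BᵀPA = [0.0796 1.0597]
A−BK = [1.9204 1.9403; -1.3184 -1.2388]
AᵀP(A−BK) = [0.9316 1.0112; 1.0112 2.0709]
P' = Q + AᵀP(A−BK) = [10.1816 2.5112; 2.5112 11.0709]
tr(P') = 21.2525

0.0796 1.0597


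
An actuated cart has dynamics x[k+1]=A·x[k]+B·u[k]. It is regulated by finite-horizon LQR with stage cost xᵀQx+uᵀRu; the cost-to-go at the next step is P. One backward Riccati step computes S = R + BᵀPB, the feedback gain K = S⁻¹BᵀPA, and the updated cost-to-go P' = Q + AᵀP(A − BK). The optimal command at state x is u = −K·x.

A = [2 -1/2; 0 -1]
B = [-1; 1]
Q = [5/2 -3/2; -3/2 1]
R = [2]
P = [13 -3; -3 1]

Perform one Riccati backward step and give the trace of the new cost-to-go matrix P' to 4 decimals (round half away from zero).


9.4773

BᵀP = [-16.0000 4.0000]
S = R + BᵀPB = [2] + [20.0000] = [22.0000]
BᵀPA = [-32.0000 4.0000]
K = S⁻¹·BᵀPA = [-1.4545 0.1818]
A−BK = [0.5455 -0.3182; 1.4545 -1.1818]
AᵀP(A−BK) = [5.4545 -1.1818; -1.1818 0.5227]
P' = Q + AᵀP(A−BK) = [7.9545 -2.6818; -2.6818 1.5227]
tr(P') = 9.4773


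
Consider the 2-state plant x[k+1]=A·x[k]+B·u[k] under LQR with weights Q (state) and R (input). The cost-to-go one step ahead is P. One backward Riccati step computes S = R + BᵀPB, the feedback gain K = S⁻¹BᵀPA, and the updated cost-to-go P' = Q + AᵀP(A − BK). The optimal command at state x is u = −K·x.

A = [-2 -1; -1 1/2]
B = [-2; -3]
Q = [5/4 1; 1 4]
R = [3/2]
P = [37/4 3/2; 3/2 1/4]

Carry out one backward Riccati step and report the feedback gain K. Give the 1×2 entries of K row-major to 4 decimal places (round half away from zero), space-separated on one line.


0.8468 0.3596

BᵀP = [-23.0000 -3.7500]
S = R + BᵀPB = [3/2] + [57.2500] = [58.7500]
BᵀPA = [49.7500 21.1250]
K = S⁻¹·BᵀPA = [0.8468 0.3596]
A−BK = [-0.3064 -0.2809; 1.5404 1.5787]
AᵀP(A−BK) = [1.1213 0.4862; 0.4862 0.2165]
P' = Q + AᵀP(A−BK) = [2.3713 1.4862; 1.4862 4.2165]
tr(P') = 6.5878


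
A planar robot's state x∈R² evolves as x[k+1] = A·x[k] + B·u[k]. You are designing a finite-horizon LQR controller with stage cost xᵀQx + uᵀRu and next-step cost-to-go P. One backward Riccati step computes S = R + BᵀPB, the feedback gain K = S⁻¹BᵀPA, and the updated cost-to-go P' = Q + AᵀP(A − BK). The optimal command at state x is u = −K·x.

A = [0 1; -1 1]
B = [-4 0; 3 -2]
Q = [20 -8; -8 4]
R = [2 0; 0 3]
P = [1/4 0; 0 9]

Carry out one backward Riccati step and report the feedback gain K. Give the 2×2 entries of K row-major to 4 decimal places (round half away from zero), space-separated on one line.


-0.1698 0.0881 0.2264 -0.3396

BᵀP = [-1.0000 27.0000; 0.0000 -18.0000]
S = R + BᵀPB = [2 0; 0 3] + [85.0000 -54.0000; -54.0000 36.0000] = [87.0000 -54.0000; -54.0000 39.0000]
BᵀPA = [-27.0000 26.0000; 18.0000 -18.0000]
K = S⁻¹·BᵀPA = [-0.1698 0.0881; 0.2264 -0.3396]
A−BK = [-0.6792 1.3522; -0.0377 0.0566]
AᵀP(A−BK) = [0.3396 -0.5094; -0.5094 0.8475]
P' = Q + AᵀP(A−BK) = [20.3396 -8.5094; -8.5094 4.8475]
tr(P') = 25.1871


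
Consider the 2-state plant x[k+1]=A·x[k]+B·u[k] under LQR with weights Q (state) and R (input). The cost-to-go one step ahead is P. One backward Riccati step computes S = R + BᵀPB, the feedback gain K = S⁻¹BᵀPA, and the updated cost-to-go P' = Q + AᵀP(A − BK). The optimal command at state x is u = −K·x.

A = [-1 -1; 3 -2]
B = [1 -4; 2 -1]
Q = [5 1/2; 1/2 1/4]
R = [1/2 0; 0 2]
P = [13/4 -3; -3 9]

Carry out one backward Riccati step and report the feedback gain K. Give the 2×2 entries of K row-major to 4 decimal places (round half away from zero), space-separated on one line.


1.8178 -0.9817 0.6736 0.0019

BᵀP = [-2.7500 15.0000; -10.0000 3.0000]
S = R + BᵀPB = [1/2 0; 0 2] + [27.2500 -4.0000; -4.0000 37.0000] = [27.7500 -4.0000; -4.0000 39.0000]
BᵀPA = [47.7500 -27.2500; 19.0000 4.0000]
K = S⁻¹·BᵀPA = [1.8178 -0.9817; 0.6736 0.0019]
A−BK = [-0.1233 -0.0108; 0.0380 -0.0347]
AᵀP(A−BK) = [2.6503 -0.9089; -0.9089 0.4909]
P' = Q + AᵀP(A−BK) = [7.6503 -0.4089; -0.4089 0.7409]
tr(P') = 8.3911


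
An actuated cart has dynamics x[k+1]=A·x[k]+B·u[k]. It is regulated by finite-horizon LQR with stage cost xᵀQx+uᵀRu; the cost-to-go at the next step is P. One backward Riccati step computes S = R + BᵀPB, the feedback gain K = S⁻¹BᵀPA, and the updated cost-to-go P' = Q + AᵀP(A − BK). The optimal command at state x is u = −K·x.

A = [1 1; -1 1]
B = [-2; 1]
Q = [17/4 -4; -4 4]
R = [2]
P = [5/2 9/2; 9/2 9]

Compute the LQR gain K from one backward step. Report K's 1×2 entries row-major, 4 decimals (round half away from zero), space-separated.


-0.1667 -0.1667

BᵀP = [-0.5000 0.0000]
S = R + BᵀPB = [2] + [1.0000] = [3.0000]
BᵀPA = [-0.5000 -0.5000]
K = S⁻¹·BᵀPA = [-0.1667 -0.1667]
A−BK = [0.6667 0.6667; -0.8333 1.1667]
AᵀP(A−BK) = [2.4167 -6.5833; -6.5833 20.4167]
P' = Q + AᵀP(A−BK) = [6.6667 -10.5833; -10.5833 24.4167]
tr(P') = 31.0833


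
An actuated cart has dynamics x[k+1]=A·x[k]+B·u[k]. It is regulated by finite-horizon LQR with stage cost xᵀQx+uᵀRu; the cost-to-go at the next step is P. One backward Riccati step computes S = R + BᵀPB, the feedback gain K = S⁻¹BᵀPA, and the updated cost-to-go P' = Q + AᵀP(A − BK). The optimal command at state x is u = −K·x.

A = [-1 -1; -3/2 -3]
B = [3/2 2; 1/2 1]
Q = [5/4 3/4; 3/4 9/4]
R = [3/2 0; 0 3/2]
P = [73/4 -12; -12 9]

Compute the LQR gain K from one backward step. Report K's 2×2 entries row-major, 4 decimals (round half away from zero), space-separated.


BᵀP = [21.3750 -13.5000; 24.5000 -15.0000]
S = R + BᵀPB = [3/2 0; 0 3/2] + [25.3125 29.2500; 29.2500 34.0000] = [26.8125 29.2500; 29.2500 35.5000]
BᵀPA = [-1.1250 19.1250; -2.0000 20.5000]
K = S⁻¹·BᵀPA = [0.1928 0.8238; -0.2152 -0.1013]
A−BK = [-0.8588 -2.0331; -1.3812 -3.3106]
AᵀP(A−BK) = [2.2865 5.4742; 5.4742 13.5716]
P' = Q + AᵀP(A−BK) = [3.5365 6.2242; 6.2242 15.8216]
tr(P') = 19.3581

0.1928 0.8238 -0.2152 -0.1013


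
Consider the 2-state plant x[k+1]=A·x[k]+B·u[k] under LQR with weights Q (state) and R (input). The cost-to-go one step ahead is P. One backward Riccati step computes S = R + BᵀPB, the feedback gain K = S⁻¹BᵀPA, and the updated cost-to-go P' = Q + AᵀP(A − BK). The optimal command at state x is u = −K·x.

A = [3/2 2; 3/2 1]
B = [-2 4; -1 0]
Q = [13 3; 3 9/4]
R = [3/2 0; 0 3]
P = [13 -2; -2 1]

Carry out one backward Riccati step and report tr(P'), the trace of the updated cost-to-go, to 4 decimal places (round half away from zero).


17.0409

BᵀP = [-24.0000 3.0000; 52.0000 -8.0000]
S = R + BᵀPB = [3/2 0; 0 3] + [45.0000 -96.0000; -96.0000 208.0000] = [46.5000 -96.0000; -96.0000 211.0000]
BᵀPA = [-31.5000 -45.0000; 66.0000 96.0000]
K = S⁻¹·BᵀPA = [-0.5214 -0.4685; 0.0756 0.2418]
A−BK = [0.1549 0.0957; 0.9786 0.5315]
AᵀP(A−BK) = [1.0882 0.7821; 0.7821 0.7028]
P' = Q + AᵀP(A−BK) = [14.0882 3.7821; 3.7821 2.9528]
tr(P') = 17.0409


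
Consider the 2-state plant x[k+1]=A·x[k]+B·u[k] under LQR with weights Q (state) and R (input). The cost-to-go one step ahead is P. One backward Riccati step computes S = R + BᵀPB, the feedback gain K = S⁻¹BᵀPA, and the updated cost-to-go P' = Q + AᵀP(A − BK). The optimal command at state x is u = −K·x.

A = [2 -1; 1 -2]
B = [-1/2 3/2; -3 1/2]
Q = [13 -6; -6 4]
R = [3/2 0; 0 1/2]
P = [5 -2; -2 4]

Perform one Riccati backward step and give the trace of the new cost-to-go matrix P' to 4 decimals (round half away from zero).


18.4150

BᵀP = [3.5000 -11.0000; 6.5000 -1.0000]
S = R + BᵀPB = [3/2 0; 0 1/2] + [31.2500 -0.2500; -0.2500 9.2500] = [32.7500 -0.2500; -0.2500 9.7500]
BᵀPA = [-4.0000 18.5000; 12.0000 -4.5000]
K = S⁻¹·BᵀPA = [-0.1128 0.5615; 1.2279 -0.4471]
A−BK = [0.1018 -0.0486; 0.0478 -0.0920]
AᵀP(A−BK) = [0.8144 -0.3884; -0.3884 0.6006]
P' = Q + AᵀP(A−BK) = [13.8144 -6.3884; -6.3884 4.6006]
tr(P') = 18.4150


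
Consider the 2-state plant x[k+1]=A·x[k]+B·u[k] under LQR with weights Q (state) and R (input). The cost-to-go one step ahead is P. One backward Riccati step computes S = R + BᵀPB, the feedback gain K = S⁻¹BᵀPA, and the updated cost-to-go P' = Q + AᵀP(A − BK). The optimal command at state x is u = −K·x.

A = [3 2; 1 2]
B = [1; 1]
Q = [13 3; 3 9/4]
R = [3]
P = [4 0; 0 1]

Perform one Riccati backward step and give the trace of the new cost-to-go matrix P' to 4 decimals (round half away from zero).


BᵀP = [4.0000 1.0000]
S = R + BᵀPB = [3] + [5.0000] = [8.0000]
BᵀPA = [13.0000 10.0000]
K = S⁻¹·BᵀPA = [1.6250 1.2500]
A−BK = [1.3750 0.7500; -0.6250 0.7500]
AᵀP(A−BK) = [15.8750 9.7500; 9.7500 7.5000]
P' = Q + AᵀP(A−BK) = [28.8750 12.7500; 12.7500 9.7500]
tr(P') = 38.6250

38.6250


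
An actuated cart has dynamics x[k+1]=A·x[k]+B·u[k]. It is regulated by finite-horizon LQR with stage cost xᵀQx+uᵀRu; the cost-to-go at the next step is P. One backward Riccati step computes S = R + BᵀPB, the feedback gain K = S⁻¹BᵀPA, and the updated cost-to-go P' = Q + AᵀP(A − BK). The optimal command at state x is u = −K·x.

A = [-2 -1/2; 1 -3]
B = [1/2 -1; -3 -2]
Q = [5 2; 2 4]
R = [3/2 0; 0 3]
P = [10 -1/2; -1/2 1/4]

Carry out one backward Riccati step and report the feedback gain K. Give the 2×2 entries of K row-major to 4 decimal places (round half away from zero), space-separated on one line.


-1.1959 0.2371 1.0515 0.4639

BᵀP = [6.5000 -1.0000; -9.0000 0.0000]
S = R + BᵀPB = [3/2 0; 0 3] + [6.2500 -4.5000; -4.5000 9.0000] = [7.7500 -4.5000; -4.5000 12.0000]
BᵀPA = [-14.0000 -0.2500; 18.0000 4.5000]
K = S⁻¹·BᵀPA = [-1.1959 0.2371; 1.0515 0.4639]
A−BK = [-0.3505 -0.1546; -0.4845 -1.3608]
AᵀP(A−BK) = [6.5799 1.4691; 1.4691 1.2216]
P' = Q + AᵀP(A−BK) = [11.5799 3.4691; 3.4691 5.2216]
tr(P') = 16.8015


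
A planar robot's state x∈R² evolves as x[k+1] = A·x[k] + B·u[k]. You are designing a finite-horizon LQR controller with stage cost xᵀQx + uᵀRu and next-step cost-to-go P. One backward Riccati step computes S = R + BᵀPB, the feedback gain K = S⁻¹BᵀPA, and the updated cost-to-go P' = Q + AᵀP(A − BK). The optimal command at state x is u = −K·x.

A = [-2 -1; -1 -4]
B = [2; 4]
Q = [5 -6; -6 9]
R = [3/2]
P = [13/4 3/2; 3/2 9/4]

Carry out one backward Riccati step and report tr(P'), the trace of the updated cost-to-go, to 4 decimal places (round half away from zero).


18.9933

BᵀP = [12.5000 12.0000]
S = R + BᵀPB = [3/2] + [73.0000] = [74.5000]
BᵀPA = [-37.0000 -60.5000]
K = S⁻¹·BᵀPA = [-0.4966 -0.8121]
A−BK = [-1.0067 0.6242; 0.9866 -0.7517]
AᵀP(A−BK) = [2.8742 -1.0470; -1.0470 2.1191]
P' = Q + AᵀP(A−BK) = [7.8742 -7.0470; -7.0470 11.1191]
tr(P') = 18.9933


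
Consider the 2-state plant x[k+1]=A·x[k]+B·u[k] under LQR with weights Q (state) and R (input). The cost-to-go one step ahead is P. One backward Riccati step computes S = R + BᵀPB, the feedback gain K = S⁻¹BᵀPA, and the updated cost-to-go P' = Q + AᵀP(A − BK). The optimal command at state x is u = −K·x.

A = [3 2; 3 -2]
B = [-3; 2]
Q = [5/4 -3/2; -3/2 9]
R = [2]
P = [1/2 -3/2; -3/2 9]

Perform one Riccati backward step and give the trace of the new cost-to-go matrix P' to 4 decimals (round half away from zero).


BᵀP = [-4.5000 22.5000]
S = R + BᵀPB = [2] + [58.5000] = [60.5000]
BᵀPA = [54.0000 -54.0000]
K = S⁻¹·BᵀPA = [0.8926 -0.8926]
A−BK = [5.6777 -0.6777; 1.2149 -0.2149]
AᵀP(A−BK) = [10.3017 -2.8017; -2.8017 1.8017]
P' = Q + AᵀP(A−BK) = [11.5517 -4.3017; -4.3017 10.8017]
tr(P') = 22.3533

22.3533


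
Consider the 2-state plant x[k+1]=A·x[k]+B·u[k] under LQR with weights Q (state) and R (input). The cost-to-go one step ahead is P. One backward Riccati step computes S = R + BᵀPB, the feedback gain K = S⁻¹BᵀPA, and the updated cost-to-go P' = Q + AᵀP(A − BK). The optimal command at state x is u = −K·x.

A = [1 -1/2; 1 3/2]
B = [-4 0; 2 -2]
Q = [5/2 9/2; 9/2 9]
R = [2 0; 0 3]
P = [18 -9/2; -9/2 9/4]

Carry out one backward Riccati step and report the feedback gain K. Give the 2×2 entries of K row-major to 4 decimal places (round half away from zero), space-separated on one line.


-0.2058 0.1585 -0.3968 -0.3430

BᵀP = [-81.0000 22.5000; 9.0000 -4.5000]
S = R + BᵀPB = [2 0; 0 3] + [369.0000 -45.0000; -45.0000 9.0000] = [371.0000 -45.0000; -45.0000 12.0000]
BᵀPA = [-58.5000 74.2500; 4.5000 -11.2500]
K = S⁻¹·BᵀPA = [-0.2058 0.1585; -0.3968 -0.3430]
A−BK = [0.1768 0.1341; 0.6180 0.4969]
AᵀP(A−BK) = [0.9957 0.6925; 0.6925 0.6828]
P' = Q + AᵀP(A−BK) = [3.4957 5.1925; 5.1925 9.6828]
tr(P') = 13.1785


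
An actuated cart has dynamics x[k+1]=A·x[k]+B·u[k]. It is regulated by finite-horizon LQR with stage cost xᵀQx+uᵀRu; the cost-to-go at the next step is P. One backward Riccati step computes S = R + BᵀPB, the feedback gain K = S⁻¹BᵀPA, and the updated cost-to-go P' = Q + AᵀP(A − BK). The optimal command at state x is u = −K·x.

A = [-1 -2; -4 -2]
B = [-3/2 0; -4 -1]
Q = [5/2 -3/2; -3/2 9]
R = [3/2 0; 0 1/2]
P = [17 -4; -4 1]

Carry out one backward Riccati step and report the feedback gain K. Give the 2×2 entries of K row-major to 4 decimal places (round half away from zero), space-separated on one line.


0.2951 1.3770 0.3934 -2.1639

BᵀP = [-9.5000 2.0000; 4.0000 -1.0000]
S = R + BᵀPB = [3/2 0; 0 1/2] + [6.2500 -2.0000; -2.0000 1.0000] = [7.7500 -2.0000; -2.0000 1.5000]
BᵀPA = [1.5000 15.0000; 0.0000 -6.0000]
K = S⁻¹·BᵀPA = [0.2951 1.3770; 0.3934 -2.1639]
A−BK = [-0.5574 0.0656; -2.4262 1.3443]
AᵀP(A−BK) = [0.5574 -0.0656; -0.0656 6.3607]
P' = Q + AᵀP(A−BK) = [3.0574 -1.5656; -1.5656 15.3607]
tr(P') = 18.4180


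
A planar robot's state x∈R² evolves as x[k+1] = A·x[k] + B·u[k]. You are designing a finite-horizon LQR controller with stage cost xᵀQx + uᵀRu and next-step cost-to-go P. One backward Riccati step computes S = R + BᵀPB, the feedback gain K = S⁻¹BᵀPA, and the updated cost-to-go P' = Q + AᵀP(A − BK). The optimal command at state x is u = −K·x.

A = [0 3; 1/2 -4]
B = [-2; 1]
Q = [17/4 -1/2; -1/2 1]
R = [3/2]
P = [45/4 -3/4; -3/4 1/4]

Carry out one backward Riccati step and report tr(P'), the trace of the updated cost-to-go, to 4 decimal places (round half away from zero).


BᵀP = [-23.2500 1.7500]
S = R + BᵀPB = [3/2] + [48.2500] = [49.7500]
BᵀPA = [0.8750 -76.7500]
K = S⁻¹·BᵀPA = [0.0176 -1.5427]
A−BK = [0.0352 -0.0854; 0.4824 -2.4573]
AᵀP(A−BK) = [0.0471 -0.2751; -0.2751 4.8467]
P' = Q + AᵀP(A−BK) = [4.2971 -0.7751; -0.7751 5.8467]
tr(P') = 10.1438

10.1438


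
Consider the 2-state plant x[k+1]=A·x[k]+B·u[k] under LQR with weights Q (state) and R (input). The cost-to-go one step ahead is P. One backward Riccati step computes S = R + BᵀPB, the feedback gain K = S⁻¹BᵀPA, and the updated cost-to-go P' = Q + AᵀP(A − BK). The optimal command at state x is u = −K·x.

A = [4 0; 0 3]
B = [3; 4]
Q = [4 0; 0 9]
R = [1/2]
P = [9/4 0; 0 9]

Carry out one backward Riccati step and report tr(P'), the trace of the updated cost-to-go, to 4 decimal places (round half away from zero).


BᵀP = [6.7500 36.0000]
S = R + BᵀPB = [1/2] + [164.2500] = [164.7500]
BᵀPA = [27.0000 108.0000]
K = S⁻¹·BᵀPA = [0.1639 0.6555]
A−BK = [3.5083 -1.9666; -0.6555 0.3778]
AᵀP(A−BK) = [31.5751 -17.6995; -17.6995 10.2018]
P' = Q + AᵀP(A−BK) = [35.5751 -17.6995; -17.6995 19.2018]
tr(P') = 54.7769

54.7769


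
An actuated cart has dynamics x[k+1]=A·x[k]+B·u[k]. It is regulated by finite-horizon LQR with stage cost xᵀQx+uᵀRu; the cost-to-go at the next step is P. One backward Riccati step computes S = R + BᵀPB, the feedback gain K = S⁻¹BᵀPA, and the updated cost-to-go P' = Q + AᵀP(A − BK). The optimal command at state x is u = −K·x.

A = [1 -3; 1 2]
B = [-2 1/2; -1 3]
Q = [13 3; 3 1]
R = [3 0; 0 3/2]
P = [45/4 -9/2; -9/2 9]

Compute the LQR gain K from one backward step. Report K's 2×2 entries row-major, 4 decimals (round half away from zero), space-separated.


BᵀP = [-18.0000 0.0000; -7.8750 24.7500]
S = R + BᵀPB = [3 0; 0 3/2] + [36.0000 -9.0000; -9.0000 70.3125] = [39.0000 -9.0000; -9.0000 71.8125]
BᵀPA = [-18.0000 54.0000; 16.8750 73.1250]
K = S⁻¹·BᵀPA = [-0.4194 1.6678; 0.1824 1.2273]
A−BK = [0.0699 -0.2780; 0.0333 -0.0141]
AᵀP(A−BK) = [0.6217 -1.9396; -1.9396 11.4403]
P' = Q + AᵀP(A−BK) = [13.6217 1.0604; 1.0604 12.4403]
tr(P') = 26.0620

-0.4194 1.6678 0.1824 1.2273


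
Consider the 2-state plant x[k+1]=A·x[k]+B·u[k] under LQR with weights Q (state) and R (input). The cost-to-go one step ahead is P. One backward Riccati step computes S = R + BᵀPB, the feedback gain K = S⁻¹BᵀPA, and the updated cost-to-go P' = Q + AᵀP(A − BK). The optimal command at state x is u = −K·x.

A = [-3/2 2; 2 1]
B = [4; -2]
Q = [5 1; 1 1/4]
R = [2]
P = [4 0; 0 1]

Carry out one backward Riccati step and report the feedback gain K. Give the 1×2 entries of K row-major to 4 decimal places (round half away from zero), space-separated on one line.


-0.4000 0.4286

BᵀP = [16.0000 -2.0000]
S = R + BᵀPB = [2] + [68.0000] = [70.0000]
BᵀPA = [-28.0000 30.0000]
K = S⁻¹·BᵀPA = [-0.4000 0.4286]
A−BK = [0.1000 0.2857; 1.2000 1.8571]
AᵀP(A−BK) = [1.8000 2.0000; 2.0000 4.1429]
P' = Q + AᵀP(A−BK) = [6.8000 3.0000; 3.0000 4.3929]
tr(P') = 11.1929


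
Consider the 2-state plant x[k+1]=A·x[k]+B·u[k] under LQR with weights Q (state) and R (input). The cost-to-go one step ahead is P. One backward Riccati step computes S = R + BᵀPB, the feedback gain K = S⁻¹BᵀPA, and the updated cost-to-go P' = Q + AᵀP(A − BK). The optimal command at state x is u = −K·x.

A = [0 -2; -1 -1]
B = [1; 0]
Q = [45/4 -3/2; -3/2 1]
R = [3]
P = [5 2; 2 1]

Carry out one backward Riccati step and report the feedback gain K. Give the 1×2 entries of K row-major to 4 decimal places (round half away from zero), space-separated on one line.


BᵀP = [5.0000 2.0000]
S = R + BᵀPB = [3] + [5.0000] = [8.0000]
BᵀPA = [-2.0000 -12.0000]
K = S⁻¹·BᵀPA = [-0.2500 -1.5000]
A−BK = [0.2500 -0.5000; -1.0000 -1.0000]
AᵀP(A−BK) = [0.5000 2.0000; 2.0000 11.0000]
P' = Q + AᵀP(A−BK) = [11.7500 0.5000; 0.5000 12.0000]
tr(P') = 23.7500

-0.2500 -1.5000


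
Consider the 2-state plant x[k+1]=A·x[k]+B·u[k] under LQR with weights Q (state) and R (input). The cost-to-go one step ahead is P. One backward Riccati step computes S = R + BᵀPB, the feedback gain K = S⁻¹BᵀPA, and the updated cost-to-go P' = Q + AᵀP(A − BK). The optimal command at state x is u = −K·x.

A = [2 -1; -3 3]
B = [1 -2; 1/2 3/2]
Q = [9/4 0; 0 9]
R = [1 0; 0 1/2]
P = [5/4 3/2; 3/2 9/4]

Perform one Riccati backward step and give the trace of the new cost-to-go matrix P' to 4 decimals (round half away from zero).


16.3393

BᵀP = [2.0000 2.6250; -0.2500 0.3750]
S = R + BᵀPB = [1 0; 0 1/2] + [3.3125 -0.0625; -0.0625 1.0625] = [4.3125 -0.0625; -0.0625 1.5625]
BᵀPA = [-3.8750 5.8750; -1.6250 1.3750]
K = S⁻¹·BᵀPA = [-0.9142 1.3759; -1.0766 0.9350]
A−BK = [0.7610 -0.5058; -0.9281 0.9095]
AᵀP(A−BK) = [1.9582 -2.3991; -2.3991 3.1311]
P' = Q + AᵀP(A−BK) = [4.2082 -2.3991; -2.3991 12.1311]
tr(P') = 16.3393


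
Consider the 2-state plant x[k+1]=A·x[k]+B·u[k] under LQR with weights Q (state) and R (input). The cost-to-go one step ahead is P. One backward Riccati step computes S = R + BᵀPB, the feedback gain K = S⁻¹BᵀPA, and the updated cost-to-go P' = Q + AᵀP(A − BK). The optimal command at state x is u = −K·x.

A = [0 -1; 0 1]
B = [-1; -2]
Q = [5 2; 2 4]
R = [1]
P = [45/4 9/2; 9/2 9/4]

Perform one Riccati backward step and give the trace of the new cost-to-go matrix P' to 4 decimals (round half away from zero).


10.2755

BᵀP = [-20.2500 -9.0000]
S = R + BᵀPB = [1] + [38.2500] = [39.2500]
BᵀPA = [0.0000 11.2500]
K = S⁻¹·BᵀPA = [0.0000 0.2866]
A−BK = [0.0000 -0.7134; 0.0000 1.5732]
AᵀP(A−BK) = [0.0000 0.0000; 0.0000 1.2755]
P' = Q + AᵀP(A−BK) = [5.0000 2.0000; 2.0000 5.2755]
tr(P') = 10.2755


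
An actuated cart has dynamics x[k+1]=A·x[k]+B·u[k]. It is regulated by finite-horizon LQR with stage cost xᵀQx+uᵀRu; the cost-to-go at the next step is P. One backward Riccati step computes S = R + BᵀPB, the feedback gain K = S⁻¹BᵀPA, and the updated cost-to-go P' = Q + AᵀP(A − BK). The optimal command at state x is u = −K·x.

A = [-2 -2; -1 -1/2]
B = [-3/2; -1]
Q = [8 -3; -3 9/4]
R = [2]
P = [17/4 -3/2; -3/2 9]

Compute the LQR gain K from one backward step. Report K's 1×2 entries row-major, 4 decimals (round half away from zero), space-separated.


BᵀP = [-4.8750 -6.7500]
S = R + BᵀPB = [2] + [14.0625] = [16.0625]
BᵀPA = [16.5000 13.1250]
K = S⁻¹·BᵀPA = [1.0272 0.8171]
A−BK = [-0.4591 -0.7743; 0.0272 0.3171]
AᵀP(A−BK) = [3.0506 3.5175; 3.5175 5.5253]
P' = Q + AᵀP(A−BK) = [11.0506 0.5175; 0.5175 7.7753]
tr(P') = 18.8259

1.0272 0.8171


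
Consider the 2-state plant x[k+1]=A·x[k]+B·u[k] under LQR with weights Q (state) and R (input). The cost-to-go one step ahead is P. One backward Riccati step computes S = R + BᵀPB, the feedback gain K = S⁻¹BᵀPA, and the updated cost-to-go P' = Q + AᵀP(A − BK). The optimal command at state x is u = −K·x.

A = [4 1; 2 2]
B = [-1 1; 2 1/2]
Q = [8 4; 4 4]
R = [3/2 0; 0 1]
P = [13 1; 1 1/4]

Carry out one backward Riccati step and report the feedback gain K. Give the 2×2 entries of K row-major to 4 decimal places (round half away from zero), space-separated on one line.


BᵀP = [-11.0000 -0.5000; 13.5000 1.1250]
S = R + BᵀPB = [3/2 0; 0 1] + [10.0000 -11.2500; -11.2500 14.0625] = [11.5000 -11.2500; -11.2500 15.0625]
BᵀPA = [-45.0000 -12.0000; 56.2500 15.7500]
K = S⁻¹·BᵀPA = [-0.9645 -0.0764; 3.0141 0.9886]
A−BK = [0.0214 -0.0650; 2.4220 1.6584]
AᵀP(A−BK) = [12.0563 3.9545; 3.9545 1.5131]
P' = Q + AᵀP(A−BK) = [20.0563 7.9545; 7.9545 5.5131]
tr(P') = 25.5693

-0.9645 -0.0764 3.0141 0.9886


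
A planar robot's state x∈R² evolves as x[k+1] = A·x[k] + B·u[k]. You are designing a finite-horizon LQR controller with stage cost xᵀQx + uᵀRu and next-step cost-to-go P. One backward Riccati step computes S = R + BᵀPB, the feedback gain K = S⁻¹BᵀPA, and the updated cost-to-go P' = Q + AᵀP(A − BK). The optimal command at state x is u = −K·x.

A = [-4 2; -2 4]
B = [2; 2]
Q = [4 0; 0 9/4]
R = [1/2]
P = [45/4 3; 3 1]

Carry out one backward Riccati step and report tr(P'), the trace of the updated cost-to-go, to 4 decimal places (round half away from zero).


BᵀP = [28.5000 8.0000]
S = R + BᵀPB = [1/2] + [73.0000] = [73.5000]
BᵀPA = [-130.0000 89.0000]
K = S⁻¹·BᵀPA = [-1.7687 1.2109]
A−BK = [-0.4626 -0.4218; 1.5374 1.5782]
AᵀP(A−BK) = [2.0680 -0.5850; -0.5850 1.2313]
P' = Q + AᵀP(A−BK) = [6.0680 -0.5850; -0.5850 3.4813]
tr(P') = 9.5493

9.5493


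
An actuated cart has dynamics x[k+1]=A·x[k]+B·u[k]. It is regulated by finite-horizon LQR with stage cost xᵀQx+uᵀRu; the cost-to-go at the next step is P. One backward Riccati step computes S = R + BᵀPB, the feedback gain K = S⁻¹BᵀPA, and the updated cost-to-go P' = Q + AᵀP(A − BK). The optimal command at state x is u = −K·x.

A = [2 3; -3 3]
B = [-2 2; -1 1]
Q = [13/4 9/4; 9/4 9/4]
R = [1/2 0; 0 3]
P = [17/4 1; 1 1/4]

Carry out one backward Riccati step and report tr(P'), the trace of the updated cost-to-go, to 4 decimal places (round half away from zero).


BᵀP = [-9.5000 -2.2500; 9.5000 2.2500]
S = R + BᵀPB = [1/2 0; 0 3] + [21.2500 -21.2500; -21.2500 21.2500] = [21.7500 -21.2500; -21.2500 24.2500]
BᵀPA = [-12.2500 -35.2500; 12.2500 35.2500]
K = S⁻¹·BᵀPA = [-0.4843 -1.3937; 0.0807 0.2323]
A−BK = [0.8699 -0.2521; -3.5651 1.3740]
AᵀP(A−BK) = [0.3278 0.3311; 0.3311 1.1825]
P' = Q + AᵀP(A−BK) = [3.5778 2.5811; 2.5811 3.4325]
tr(P') = 7.0103

7.0103


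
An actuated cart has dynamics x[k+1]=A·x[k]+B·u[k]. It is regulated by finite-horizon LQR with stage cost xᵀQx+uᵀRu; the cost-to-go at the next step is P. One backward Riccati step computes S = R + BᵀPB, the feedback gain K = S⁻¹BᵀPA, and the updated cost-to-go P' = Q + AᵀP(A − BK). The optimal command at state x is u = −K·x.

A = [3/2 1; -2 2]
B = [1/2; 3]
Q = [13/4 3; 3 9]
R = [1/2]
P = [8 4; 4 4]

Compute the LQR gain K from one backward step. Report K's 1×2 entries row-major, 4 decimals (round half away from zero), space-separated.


BᵀP = [16.0000 14.0000]
S = R + BᵀPB = [1/2] + [50.0000] = [50.5000]
BᵀPA = [-4.0000 44.0000]
K = S⁻¹·BᵀPA = [-0.0792 0.8713]
A−BK = [1.5396 0.5644; -1.7624 -0.6139]
AᵀP(A−BK) = [9.6832 3.4851; 3.4851 1.6634]
P' = Q + AᵀP(A−BK) = [12.9332 6.4851; 6.4851 10.6634]
tr(P') = 23.5965

-0.0792 0.8713


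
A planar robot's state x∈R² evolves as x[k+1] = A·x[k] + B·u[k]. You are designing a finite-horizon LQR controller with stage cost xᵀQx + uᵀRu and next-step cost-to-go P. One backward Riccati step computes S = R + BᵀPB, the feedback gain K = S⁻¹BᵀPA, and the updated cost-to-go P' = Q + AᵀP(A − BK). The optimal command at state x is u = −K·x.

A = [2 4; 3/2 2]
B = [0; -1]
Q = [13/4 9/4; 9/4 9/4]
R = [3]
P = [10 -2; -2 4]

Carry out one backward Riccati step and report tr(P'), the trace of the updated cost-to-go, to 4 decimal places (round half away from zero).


185.9286

BᵀP = [2.0000 -4.0000]
S = R + BᵀPB = [3] + [4.0000] = [7.0000]
BᵀPA = [-2.0000 0.0000]
K = S⁻¹·BᵀPA = [-0.2857 0.0000]
A−BK = [2.0000 4.0000; 1.2143 2.0000]
AᵀP(A−BK) = [36.4286 72.0000; 72.0000 144.0000]
P' = Q + AᵀP(A−BK) = [39.6786 74.2500; 74.2500 146.2500]
tr(P') = 185.9286


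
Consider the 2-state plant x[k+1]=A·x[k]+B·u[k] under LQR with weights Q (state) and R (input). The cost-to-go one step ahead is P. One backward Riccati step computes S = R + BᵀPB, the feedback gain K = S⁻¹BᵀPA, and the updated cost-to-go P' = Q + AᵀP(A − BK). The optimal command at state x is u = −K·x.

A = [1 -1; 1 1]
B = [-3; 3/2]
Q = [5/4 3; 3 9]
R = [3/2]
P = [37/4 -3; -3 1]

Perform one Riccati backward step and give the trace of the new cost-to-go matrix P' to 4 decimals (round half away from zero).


BᵀP = [-32.2500 10.5000]
S = R + BᵀPB = [3/2] + [112.5000] = [114.0000]
BᵀPA = [-21.7500 42.7500]
K = S⁻¹·BᵀPA = [-0.1908 0.3750]
A−BK = [0.4276 0.1250; 1.2862 0.4375]
AᵀP(A−BK) = [0.1003 -0.0938; -0.0938 0.2188]
P' = Q + AᵀP(A−BK) = [1.3503 2.9063; 2.9063 9.2188]
tr(P') = 10.5691

10.5691


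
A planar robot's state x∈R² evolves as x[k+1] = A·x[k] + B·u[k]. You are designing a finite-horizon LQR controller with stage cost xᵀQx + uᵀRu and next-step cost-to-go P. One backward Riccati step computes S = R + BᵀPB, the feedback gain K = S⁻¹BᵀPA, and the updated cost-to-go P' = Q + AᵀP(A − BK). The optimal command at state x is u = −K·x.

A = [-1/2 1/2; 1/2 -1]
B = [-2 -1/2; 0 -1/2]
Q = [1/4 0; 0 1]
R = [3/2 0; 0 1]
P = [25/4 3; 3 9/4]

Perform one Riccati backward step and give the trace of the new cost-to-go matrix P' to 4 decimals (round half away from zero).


BᵀP = [-12.5000 -6.0000; -4.6250 -2.6250]
S = R + BᵀPB = [3/2 0; 0 1] + [25.0000 9.2500; 9.2500 3.6250] = [26.5000 9.2500; 9.2500 4.6250]
BᵀPA = [3.2500 -0.2500; 1.0000 0.3125]
K = S⁻¹·BᵀPA = [0.1563 -0.1094; -0.0963 0.2863]
A−BK = [-0.2356 0.4244; 0.4519 -0.8568]
AᵀP(A−BK) = [0.2135 -0.3683; -0.3683 0.6957]
P' = Q + AᵀP(A−BK) = [0.4635 -0.3683; -0.3683 1.6957]
tr(P') = 2.1592

2.1592


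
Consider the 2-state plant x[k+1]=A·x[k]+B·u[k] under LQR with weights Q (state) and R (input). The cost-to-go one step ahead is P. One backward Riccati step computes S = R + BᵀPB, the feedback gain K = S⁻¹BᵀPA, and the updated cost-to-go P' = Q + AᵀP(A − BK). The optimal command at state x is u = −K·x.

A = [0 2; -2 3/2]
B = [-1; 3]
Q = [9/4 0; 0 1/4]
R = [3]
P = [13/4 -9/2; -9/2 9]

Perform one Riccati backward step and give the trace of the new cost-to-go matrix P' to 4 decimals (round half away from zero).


BᵀP = [-16.7500 31.5000]
S = R + BᵀPB = [3] + [111.2500] = [114.2500]
BᵀPA = [-63.0000 13.7500]
K = S⁻¹·BᵀPA = [-0.5514 0.1204]
A−BK = [-0.5514 2.1204; -0.3457 1.1389]
AᵀP(A−BK) = [1.2604 -1.4179; -1.4179 4.5952]
P' = Q + AᵀP(A−BK) = [3.5104 -1.4179; -1.4179 4.8452]
tr(P') = 8.3556

8.3556


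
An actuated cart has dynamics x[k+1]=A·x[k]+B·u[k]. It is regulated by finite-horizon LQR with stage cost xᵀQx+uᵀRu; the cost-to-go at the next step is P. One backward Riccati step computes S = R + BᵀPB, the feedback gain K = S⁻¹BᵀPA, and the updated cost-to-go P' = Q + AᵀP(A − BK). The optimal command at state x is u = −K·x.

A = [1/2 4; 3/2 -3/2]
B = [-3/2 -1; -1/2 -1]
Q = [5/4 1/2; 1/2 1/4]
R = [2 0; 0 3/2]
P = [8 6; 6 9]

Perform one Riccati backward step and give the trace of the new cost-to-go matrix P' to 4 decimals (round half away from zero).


28.2178

BᵀP = [-15.0000 -13.5000; -14.0000 -15.0000]
S = R + BᵀPB = [2 0; 0 3/2] + [29.2500 28.5000; 28.5000 29.0000] = [31.2500 28.5000; 28.5000 30.5000]
BᵀPA = [-27.7500 -39.7500; -29.5000 -33.5000]
K = S⁻¹·BᵀPA = [-0.0399 -1.8287; -0.9299 0.6105]
A−BK = [-0.4898 1.8673; 0.5501 -1.8039]
AᵀP(A−BK) = [2.7098 -5.4889; -5.4889 24.0080]
P' = Q + AᵀP(A−BK) = [3.9598 -4.9889; -4.9889 24.2580]
tr(P') = 28.2178


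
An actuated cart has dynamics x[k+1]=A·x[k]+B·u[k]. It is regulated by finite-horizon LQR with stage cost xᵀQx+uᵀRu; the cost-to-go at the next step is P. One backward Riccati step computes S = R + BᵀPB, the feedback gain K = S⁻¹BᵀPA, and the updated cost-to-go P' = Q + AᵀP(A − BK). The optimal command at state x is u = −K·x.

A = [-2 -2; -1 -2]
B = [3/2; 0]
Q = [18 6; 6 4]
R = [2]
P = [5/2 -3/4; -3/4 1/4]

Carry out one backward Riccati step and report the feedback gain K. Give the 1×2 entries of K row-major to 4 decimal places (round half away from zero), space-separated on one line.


-0.8361 -0.6885

BᵀP = [3.7500 -1.1250]
S = R + BᵀPB = [2] + [5.6250] = [7.6250]
BᵀPA = [-6.3750 -5.2500]
K = S⁻¹·BᵀPA = [-0.8361 -0.6885]
A−BK = [-0.7459 -0.9672; -1.0000 -2.0000]
AᵀP(A−BK) = [1.9201 1.6107; 1.6107 1.3852]
P' = Q + AᵀP(A−BK) = [19.9201 7.6107; 7.6107 5.3852]
tr(P') = 25.3053


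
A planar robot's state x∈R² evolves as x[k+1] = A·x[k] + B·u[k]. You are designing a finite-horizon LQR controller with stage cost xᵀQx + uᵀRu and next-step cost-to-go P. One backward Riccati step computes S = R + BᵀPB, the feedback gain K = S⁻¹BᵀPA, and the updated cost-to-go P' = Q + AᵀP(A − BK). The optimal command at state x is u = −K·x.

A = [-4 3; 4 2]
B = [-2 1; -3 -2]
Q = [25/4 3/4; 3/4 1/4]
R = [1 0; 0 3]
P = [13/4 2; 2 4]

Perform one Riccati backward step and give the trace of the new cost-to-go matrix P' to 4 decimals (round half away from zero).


BᵀP = [-12.5000 -16.0000; -0.7500 -6.0000]
S = R + BᵀPB = [1 0; 0 3] + [73.0000 19.5000; 19.5000 11.2500] = [74.0000 19.5000; 19.5000 14.2500]
BᵀPA = [-14.0000 -69.5000; -21.0000 -14.2500]
K = S⁻¹·BᵀPA = [0.3115 -1.0567; -1.8999 0.4461]
A−BK = [-1.4772 0.4405; 1.1346 -0.2781]
AᵀP(A−BK) = [16.4627 -4.4271; -4.4271 2.1635]
P' = Q + AᵀP(A−BK) = [22.7127 -3.6771; -3.6771 2.4135]
tr(P') = 25.1263

25.1263


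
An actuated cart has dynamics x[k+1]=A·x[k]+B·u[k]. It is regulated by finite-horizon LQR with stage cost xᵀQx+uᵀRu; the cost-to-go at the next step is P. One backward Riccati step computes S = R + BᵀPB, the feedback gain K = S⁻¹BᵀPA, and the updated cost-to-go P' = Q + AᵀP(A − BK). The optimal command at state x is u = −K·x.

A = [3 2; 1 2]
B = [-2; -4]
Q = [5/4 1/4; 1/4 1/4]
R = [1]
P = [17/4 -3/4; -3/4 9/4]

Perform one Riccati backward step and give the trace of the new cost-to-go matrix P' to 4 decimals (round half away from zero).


BᵀP = [-5.5000 -7.5000]
S = R + BᵀPB = [1] + [41.0000] = [42.0000]
BᵀPA = [-24.0000 -26.0000]
K = S⁻¹·BᵀPA = [-0.5714 -0.6190]
A−BK = [1.8571 0.7619; -1.2857 -0.4762]
AᵀP(A−BK) = [22.2857 9.1429; 9.1429 3.9048]
P' = Q + AᵀP(A−BK) = [23.5357 9.3929; 9.3929 4.1548]
tr(P') = 27.6905

27.6905


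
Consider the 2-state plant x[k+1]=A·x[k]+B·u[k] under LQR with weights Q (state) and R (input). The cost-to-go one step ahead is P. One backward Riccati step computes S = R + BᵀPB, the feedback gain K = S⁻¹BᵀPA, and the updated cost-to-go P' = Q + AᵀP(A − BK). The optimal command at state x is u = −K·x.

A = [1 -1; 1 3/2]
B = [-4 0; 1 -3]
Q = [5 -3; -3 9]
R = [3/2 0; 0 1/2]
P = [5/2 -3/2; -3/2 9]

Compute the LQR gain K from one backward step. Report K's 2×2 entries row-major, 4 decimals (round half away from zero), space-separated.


BᵀP = [-11.5000 15.0000; 4.5000 -27.0000]
S = R + BᵀPB = [3/2 0; 0 1/2] + [61.0000 -45.0000; -45.0000 81.0000] = [62.5000 -45.0000; -45.0000 81.5000]
BᵀPA = [3.5000 34.0000; -22.5000 -45.0000]
K = S⁻¹·BᵀPA = [-0.2370 0.2431; -0.4069 -0.4179]
A−BK = [0.0521 -0.0276; 0.0162 0.0031]
AᵀP(A−BK) = [0.1736 -0.0041; -0.0041 0.1782]
P' = Q + AᵀP(A−BK) = [5.1736 -3.0041; -3.0041 9.1782]
tr(P') = 14.3519

-0.2370 0.2431 -0.4069 -0.4179


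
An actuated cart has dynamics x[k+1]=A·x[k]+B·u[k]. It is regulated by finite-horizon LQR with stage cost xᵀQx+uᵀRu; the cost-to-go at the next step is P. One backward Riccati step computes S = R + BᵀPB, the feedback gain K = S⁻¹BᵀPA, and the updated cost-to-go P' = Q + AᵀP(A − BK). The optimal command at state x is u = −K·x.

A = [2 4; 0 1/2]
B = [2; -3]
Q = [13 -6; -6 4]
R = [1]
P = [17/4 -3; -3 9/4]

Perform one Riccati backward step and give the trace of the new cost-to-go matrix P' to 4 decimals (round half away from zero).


BᵀP = [17.5000 -12.7500]
S = R + BᵀPB = [1] + [73.2500] = [74.2500]
BᵀPA = [35.0000 63.6250]
K = S⁻¹·BᵀPA = [0.4714 0.8569]
A−BK = [1.0572 2.2862; 1.4141 3.0707]
AᵀP(A−BK) = [0.5017 1.0084; 1.0084 2.0421]
P' = Q + AᵀP(A−BK) = [13.5017 -4.9916; -4.9916 6.0421]
tr(P') = 19.5438

19.5438


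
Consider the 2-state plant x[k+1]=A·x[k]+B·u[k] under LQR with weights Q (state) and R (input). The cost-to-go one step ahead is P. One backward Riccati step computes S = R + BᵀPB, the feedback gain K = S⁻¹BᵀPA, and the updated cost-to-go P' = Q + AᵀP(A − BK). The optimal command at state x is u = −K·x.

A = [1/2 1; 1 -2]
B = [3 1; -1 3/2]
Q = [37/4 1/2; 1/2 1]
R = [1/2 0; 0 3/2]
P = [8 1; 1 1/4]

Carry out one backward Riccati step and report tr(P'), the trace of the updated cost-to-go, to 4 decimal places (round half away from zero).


BᵀP = [23.0000 2.7500; 9.5000 1.3750]
S = R + BᵀPB = [1/2 0; 0 3/2] + [66.2500 27.1250; 27.1250 11.5625] = [66.7500 27.1250; 27.1250 13.0625]
BᵀPA = [14.2500 17.5000; 6.1250 6.7500]
K = S⁻¹·BᵀPA = [0.1469 0.3342; 0.1639 -0.1772]
A−BK = [-0.1045 0.1747; 0.9011 -1.4000]
AᵀP(A−BK) = [0.1531 -0.1767; -0.1767 0.3479]
P' = Q + AᵀP(A−BK) = [9.4031 0.3233; 0.3233 1.3479]
tr(P') = 10.7510

10.7510


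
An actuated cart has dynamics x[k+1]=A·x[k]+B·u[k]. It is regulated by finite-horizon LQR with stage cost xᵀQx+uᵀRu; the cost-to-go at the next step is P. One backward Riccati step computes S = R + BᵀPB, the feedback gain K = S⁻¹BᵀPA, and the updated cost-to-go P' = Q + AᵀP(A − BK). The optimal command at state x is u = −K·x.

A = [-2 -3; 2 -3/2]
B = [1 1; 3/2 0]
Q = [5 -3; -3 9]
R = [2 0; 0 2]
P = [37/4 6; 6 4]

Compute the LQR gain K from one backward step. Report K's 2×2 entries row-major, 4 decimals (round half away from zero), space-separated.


BᵀP = [18.2500 12.0000; 9.2500 6.0000]
S = R + BᵀPB = [2 0; 0 2] + [36.2500 18.2500; 18.2500 9.2500] = [38.2500 18.2500; 18.2500 11.2500]
BᵀPA = [-12.5000 -72.7500; -6.5000 -36.7500]
K = S⁻¹·BᵀPA = [-0.2262 -1.5193; -0.2108 -0.8021]
A−BK = [-1.5630 -0.6787; 2.3393 0.7789]
AᵀP(A−BK) = [0.8021 1.2956; 1.2956 6.2468]
P' = Q + AᵀP(A−BK) = [5.8021 -1.7044; -1.7044 15.2468]
tr(P') = 21.0488

-0.2262 -1.5193 -0.2108 -0.8021


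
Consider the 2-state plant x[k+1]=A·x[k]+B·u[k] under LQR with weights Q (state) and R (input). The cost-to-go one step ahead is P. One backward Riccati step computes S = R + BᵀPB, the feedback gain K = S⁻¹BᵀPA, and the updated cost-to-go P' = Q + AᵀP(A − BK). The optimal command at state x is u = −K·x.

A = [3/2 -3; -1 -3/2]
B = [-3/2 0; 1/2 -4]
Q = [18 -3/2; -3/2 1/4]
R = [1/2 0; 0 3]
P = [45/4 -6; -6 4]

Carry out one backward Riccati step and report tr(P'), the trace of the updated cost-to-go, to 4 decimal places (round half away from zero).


21.1851

BᵀP = [-19.8750 11.0000; 24.0000 -16.0000]
S = R + BᵀPB = [1/2 0; 0 3] + [35.3125 -44.0000; -44.0000 64.0000] = [35.8125 -44.0000; -44.0000 67.0000]
BᵀPA = [-40.8125 43.1250; 52.0000 -48.0000]
K = S⁻¹·BᵀPA = [-0.9633 1.6774; 0.1435 0.3852]
A−BK = [0.0550 -0.4839; 0.0556 -0.7980]
AᵀP(A−BK) = [0.5355 -0.6943; -0.6943 2.3996]
P' = Q + AᵀP(A−BK) = [18.5355 -2.1943; -2.1943 2.6496]
tr(P') = 21.1851


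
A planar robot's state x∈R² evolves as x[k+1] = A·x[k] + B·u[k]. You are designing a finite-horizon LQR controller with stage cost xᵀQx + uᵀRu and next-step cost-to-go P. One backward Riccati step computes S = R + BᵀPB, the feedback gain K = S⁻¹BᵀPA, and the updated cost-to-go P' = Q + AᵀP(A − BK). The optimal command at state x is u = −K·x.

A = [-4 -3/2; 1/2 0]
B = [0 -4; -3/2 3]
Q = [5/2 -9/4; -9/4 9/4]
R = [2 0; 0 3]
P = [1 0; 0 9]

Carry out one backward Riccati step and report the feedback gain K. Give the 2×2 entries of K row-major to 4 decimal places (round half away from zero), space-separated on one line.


BᵀP = [0.0000 -13.5000; -4.0000 27.0000]
S = R + BᵀPB = [2 0; 0 3] + [20.2500 -40.5000; -40.5000 97.0000] = [22.2500 -40.5000; -40.5000 100.0000]
BᵀPA = [-6.7500 0.0000; 29.5000 6.0000]
K = S⁻¹·BᵀPA = [0.8888 0.4156; 0.6550 0.2283]
A−BK = [-1.3801 -0.5868; -0.1317 -0.0616]
AᵀP(A−BK) = [4.9277 2.0701; 2.0701 0.8802]
P' = Q + AᵀP(A−BK) = [7.4277 -0.1799; -0.1799 3.1302]
tr(P') = 10.5579

0.8888 0.4156 0.6550 0.2283
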